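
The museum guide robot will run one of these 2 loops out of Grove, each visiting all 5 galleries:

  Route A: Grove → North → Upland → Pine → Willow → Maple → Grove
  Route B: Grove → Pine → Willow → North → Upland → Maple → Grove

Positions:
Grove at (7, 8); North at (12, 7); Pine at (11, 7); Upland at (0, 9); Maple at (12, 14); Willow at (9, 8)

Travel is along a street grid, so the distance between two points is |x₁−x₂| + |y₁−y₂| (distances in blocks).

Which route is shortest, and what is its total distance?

54 blocks — Route B is the shortest.

Route A: 6 + 14 + 13 + 3 + 9 + 11 = 56
Route B: 5 + 3 + 4 + 14 + 17 + 11 = 54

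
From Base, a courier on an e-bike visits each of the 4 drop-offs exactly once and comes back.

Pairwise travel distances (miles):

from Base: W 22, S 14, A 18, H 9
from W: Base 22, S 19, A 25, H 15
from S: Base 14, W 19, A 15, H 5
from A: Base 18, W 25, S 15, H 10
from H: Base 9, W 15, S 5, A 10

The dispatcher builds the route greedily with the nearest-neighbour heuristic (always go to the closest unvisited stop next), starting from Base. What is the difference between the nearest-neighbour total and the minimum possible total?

The nearest-neighbour route is 2 miles longer than optimal.

From Base: H=9, S=14, A=18, W=22 → choose H (9).
From H: S=5, A=10, W=15 → choose S (5).
From S: A=15, W=19 → choose A (15).
From A: W=25 → choose W (25).
NN route Base → H → S → A → W → Base costs 76.
Optimal: Base → W → S → H → A → Base costs 74 (by enumerating all 12 distinct tours).
Excess = 76 − 74 = 2.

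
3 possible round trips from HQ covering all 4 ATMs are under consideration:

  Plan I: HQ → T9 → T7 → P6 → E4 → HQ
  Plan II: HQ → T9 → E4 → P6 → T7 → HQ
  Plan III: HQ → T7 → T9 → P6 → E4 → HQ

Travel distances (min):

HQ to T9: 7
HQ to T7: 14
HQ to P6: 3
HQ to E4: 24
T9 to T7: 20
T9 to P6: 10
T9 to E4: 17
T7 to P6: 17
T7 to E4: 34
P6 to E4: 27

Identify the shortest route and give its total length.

82 min — Plan II is the shortest.

Plan I: 7 + 20 + 17 + 27 + 24 = 95
Plan II: 7 + 17 + 27 + 17 + 14 = 82
Plan III: 14 + 20 + 10 + 27 + 24 = 95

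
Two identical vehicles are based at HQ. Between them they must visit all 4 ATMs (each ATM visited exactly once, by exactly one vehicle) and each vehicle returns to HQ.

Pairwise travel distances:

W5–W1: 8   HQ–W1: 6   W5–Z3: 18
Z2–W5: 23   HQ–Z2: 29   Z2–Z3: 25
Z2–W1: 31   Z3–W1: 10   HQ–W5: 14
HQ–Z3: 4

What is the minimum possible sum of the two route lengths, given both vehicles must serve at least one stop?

Minimum combined distance: 74.

There are 2^3 − 1 = 7 ways to divide the 4 stops into two non-empty groups. For each, the best each vehicle can do is its own shortest tour through its group:
  {Z2} + {W5, Z3, W1}: 58 + 36 = 94
  {W5} + {Z2, Z3, W1}: 28 + 66 = 94
  {Z2, W5} + {Z3, W1}: 66 + 20 = 86
  {Z3} + {Z2, W5, W1}: 8 + 66 = 74
  {Z2, Z3} + {W5, W1}: 58 + 28 = 86
  {W5, Z3} + {Z2, W1}: 36 + 66 = 102
  … (7 splits in total)
Best: vehicle 1 HQ → Z3 → HQ = 8; vehicle 2 HQ → Z2 → W5 → W1 → HQ = 66; combined 74.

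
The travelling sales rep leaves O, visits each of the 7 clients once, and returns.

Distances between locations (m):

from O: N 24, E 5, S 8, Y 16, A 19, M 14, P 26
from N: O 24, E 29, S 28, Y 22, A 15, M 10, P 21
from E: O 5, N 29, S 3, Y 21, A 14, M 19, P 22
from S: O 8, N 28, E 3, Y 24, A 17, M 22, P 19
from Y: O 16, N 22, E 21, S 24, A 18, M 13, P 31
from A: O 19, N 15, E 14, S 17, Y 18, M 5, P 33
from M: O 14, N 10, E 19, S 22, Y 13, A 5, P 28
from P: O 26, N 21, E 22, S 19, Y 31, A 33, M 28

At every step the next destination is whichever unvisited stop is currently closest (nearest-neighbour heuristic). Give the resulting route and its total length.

108 m along O → E → S → A → M → N → P → Y → O.

From O: distances to unvisited — E=5, S=8, M=14, Y=16, A=19, N=24, P=26. Nearest is E (5).
From E: distances to unvisited — S=3, A=14, M=19, Y=21, P=22, N=29. Nearest is S (3).
From S: distances to unvisited — A=17, P=19, M=22, Y=24, N=28. Nearest is A (17).
From A: distances to unvisited — M=5, N=15, Y=18, P=33. Nearest is M (5).
From M: distances to unvisited — N=10, Y=13, P=28. Nearest is N (10).
From N: distances to unvisited — P=21, Y=22. Nearest is P (21).
From P: distances to unvisited — Y=31. Nearest is Y (31).
Return Y→O: 16.
Total = 5 + 3 + 17 + 5 + 10 + 21 + 31 + 16 = 108.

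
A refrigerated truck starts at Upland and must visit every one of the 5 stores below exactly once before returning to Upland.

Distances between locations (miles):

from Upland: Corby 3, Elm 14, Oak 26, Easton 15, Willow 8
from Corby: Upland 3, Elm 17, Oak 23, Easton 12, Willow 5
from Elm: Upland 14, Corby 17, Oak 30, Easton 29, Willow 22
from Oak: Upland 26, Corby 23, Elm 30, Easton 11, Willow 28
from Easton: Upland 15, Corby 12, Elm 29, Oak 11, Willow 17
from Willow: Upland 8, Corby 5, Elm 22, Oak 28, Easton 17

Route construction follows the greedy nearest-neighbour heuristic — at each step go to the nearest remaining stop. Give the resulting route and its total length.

Upland → [Corby:3 / Willow:8 / Elm:14 / Easton:15 / Oak:26] → Corby (3)
Corby → [Willow:5 / Easton:12 / Elm:17 / Oak:23] → Willow (5)
Willow → [Easton:17 / Elm:22 / Oak:28] → Easton (17)
Easton → [Oak:11 / Elm:29] → Oak (11)
Oak → [Elm:30] → Elm (30)
Return Elm→Upland: 14.
Total = 3 + 5 + 17 + 11 + 30 + 14 = 80.

80 miles along Upland → Corby → Willow → Easton → Oak → Elm → Upland.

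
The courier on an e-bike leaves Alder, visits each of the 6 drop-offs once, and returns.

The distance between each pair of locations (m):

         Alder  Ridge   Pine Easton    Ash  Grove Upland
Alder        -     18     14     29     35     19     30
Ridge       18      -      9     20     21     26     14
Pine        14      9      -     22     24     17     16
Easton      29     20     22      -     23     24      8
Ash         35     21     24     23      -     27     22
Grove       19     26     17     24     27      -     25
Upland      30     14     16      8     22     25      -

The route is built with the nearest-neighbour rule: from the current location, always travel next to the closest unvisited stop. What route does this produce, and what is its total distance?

Total distance 114 m via the nearest-neighbour route Alder → Pine → Ridge → Upland → Easton → Ash → Grove → Alder.

At Alder the remaining stops are Pine 14, Ridge 18, Grove 19, Easton 29, Upland 30, Ash 35; go to Pine.
At Pine the remaining stops are Ridge 9, Upland 16, Grove 17, Easton 22, Ash 24; go to Ridge.
At Ridge the remaining stops are Upland 14, Easton 20, Ash 21, Grove 26; go to Upland.
At Upland the remaining stops are Easton 8, Ash 22, Grove 25; go to Easton.
At Easton the remaining stops are Ash 23, Grove 24; go to Ash.
At Ash the remaining stops are Grove 27; go to Grove.
Return Grove→Alder: 19.
Total = 14 + 9 + 14 + 8 + 23 + 27 + 19 = 114.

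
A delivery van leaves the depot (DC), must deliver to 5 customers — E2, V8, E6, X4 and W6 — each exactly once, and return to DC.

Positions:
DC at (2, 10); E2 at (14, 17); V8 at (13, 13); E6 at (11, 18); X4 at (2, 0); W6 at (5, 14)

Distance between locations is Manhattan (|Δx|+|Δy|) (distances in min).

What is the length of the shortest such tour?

Minimum total distance: 60 min.

There are 60 distinct closed tours to check (reversals are equivalent).
DC-E2-V8-E6-X4-W6-DC: 19+5+7+27+17+7 = 82
DC-E2-V8-E6-W6-X4-DC: 19+5+7+10+17+10 = 68
DC-E2-V8-X4-E6-W6-DC: 19+5+24+27+10+7 = 92
DC-E2-V8-X4-W6-E6-DC: 19+5+24+17+10+17 = 92
DC-E2-V8-W6-E6-X4-DC: 19+5+9+10+27+10 = 80
DC-E2-V8-W6-X4-E6-DC: 19+5+9+17+27+17 = 94
DC-E2-E6-V8-X4-W6-DC: 19+4+7+24+17+7 = 78
DC-E2-E6-V8-W6-X4-DC: 19+4+7+9+17+10 = 66
DC-E2-E6-X4-V8-W6-DC: 19+4+27+24+9+7 = 90
DC-E2-E6-X4-W6-V8-DC: 19+4+27+17+9+14 = 90
DC-E2-E6-W6-V8-X4-DC: 19+4+10+9+24+10 = 76
DC-E2-E6-W6-X4-V8-DC: 19+4+10+17+24+14 = 88
DC-E2-X4-V8-E6-W6-DC: 19+29+24+7+10+7 = 96
DC-E2-X4-V8-W6-E6-DC: 19+29+24+9+10+17 = 108
… (46 more)
DC-V8-E2-E6-W6-X4-DC: 14+5+4+10+17+10 = 60  ← best
The minimum is 60.
One optimal route: DC → V8 → E2 → E6 → W6 → X4 → DC (or its reverse).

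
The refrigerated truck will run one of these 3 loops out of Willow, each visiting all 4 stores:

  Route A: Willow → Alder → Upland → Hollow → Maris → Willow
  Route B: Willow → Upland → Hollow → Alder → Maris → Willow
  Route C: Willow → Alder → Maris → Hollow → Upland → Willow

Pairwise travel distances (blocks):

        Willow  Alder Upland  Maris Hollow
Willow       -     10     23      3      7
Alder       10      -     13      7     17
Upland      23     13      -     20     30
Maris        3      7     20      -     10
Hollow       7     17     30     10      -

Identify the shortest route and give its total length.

66 blocks — Route A is the shortest.

Route A: 10 + 13 + 30 + 10 + 3 = 66
Route B: 23 + 30 + 17 + 7 + 3 = 80
Route C: 10 + 7 + 10 + 30 + 23 = 80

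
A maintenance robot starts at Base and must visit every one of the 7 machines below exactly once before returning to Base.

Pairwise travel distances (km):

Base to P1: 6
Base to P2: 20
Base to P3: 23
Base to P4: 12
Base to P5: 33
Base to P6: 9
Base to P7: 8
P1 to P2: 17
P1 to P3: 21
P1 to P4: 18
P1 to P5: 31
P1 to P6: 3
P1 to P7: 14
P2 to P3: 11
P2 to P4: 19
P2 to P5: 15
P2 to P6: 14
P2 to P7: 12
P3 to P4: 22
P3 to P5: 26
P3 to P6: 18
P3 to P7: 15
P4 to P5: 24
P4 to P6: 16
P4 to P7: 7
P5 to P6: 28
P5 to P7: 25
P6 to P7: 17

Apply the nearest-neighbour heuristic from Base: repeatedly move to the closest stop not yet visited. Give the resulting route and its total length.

From Base: distances to unvisited — P1=6, P7=8, P6=9, P4=12, P2=20, P3=23, P5=33. Nearest is P1 (6).
From P1: distances to unvisited — P6=3, P7=14, P2=17, P4=18, P3=21, P5=31. Nearest is P6 (3).
From P6: distances to unvisited — P2=14, P4=16, P7=17, P3=18, P5=28. Nearest is P2 (14).
From P2: distances to unvisited — P3=11, P7=12, P5=15, P4=19. Nearest is P3 (11).
From P3: distances to unvisited — P7=15, P4=22, P5=26. Nearest is P7 (15).
From P7: distances to unvisited — P4=7, P5=25. Nearest is P4 (7).
From P4: distances to unvisited — P5=24. Nearest is P5 (24).
Return P5→Base: 33.
Total = 6 + 3 + 14 + 11 + 15 + 7 + 24 + 33 = 113.

Nearest-neighbour total = 113 km; route Base → P1 → P6 → P2 → P3 → P7 → P4 → P5 → Base.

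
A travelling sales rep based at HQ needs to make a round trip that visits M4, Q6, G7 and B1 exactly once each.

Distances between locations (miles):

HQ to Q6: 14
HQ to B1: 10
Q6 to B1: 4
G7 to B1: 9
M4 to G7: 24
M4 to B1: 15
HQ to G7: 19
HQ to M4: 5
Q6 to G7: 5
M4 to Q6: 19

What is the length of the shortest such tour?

With 4 stops there are 4!/2 = 12 distinct round trips (a route and its reverse cost the same).
HQ→M4→Q6→G7→B1→HQ: 5+19+5+9+10 = 48
HQ→M4→Q6→B1→G7→HQ: 5+19+4+9+19 = 56
HQ→M4→G7→Q6→B1→HQ: 5+24+5+4+10 = 48
HQ→M4→G7→B1→Q6→HQ: 5+24+9+4+14 = 56
HQ→M4→B1→Q6→G7→HQ: 5+15+4+5+19 = 48
HQ→M4→B1→G7→Q6→HQ: 5+15+9+5+14 = 48
HQ→Q6→M4→G7→B1→HQ: 14+19+24+9+10 = 76
HQ→Q6→M4→B1→G7→HQ: 14+19+15+9+19 = 76
HQ→Q6→G7→M4→B1→HQ: 14+5+24+15+10 = 68
HQ→Q6→B1→M4→G7→HQ: 14+4+15+24+19 = 76
HQ→G7→M4→Q6→B1→HQ: 19+24+19+4+10 = 76
HQ→G7→Q6→M4→B1→HQ: 19+5+19+15+10 = 68
The minimum is 48.
One optimal route: HQ → M4 → Q6 → G7 → B1 → HQ (or its reverse).

Shortest round trip = 48 miles.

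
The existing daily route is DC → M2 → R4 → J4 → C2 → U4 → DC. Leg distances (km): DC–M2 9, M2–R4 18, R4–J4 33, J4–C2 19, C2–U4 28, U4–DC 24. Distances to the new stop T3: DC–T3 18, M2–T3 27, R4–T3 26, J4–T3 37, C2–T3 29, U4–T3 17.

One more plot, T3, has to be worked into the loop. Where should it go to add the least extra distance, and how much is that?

+11 km — insert T3 between U4 and DC.

Insertion cost between consecutive stops i–j is d(i,T3) + d(T3,j) − d(i,j):
  between DC and M2: 18 + 27 − 9 = 36
  between M2 and R4: 27 + 26 − 18 = 35
  between R4 and J4: 26 + 37 − 33 = 30
  between J4 and C2: 37 + 29 − 19 = 47
  between C2 and U4: 29 + 17 − 28 = 18
  between U4 and DC: 17 + 18 − 24 = 11
Cheapest insertion is between U4 and DC, adding 11.
New total = 131 + 11 = 142.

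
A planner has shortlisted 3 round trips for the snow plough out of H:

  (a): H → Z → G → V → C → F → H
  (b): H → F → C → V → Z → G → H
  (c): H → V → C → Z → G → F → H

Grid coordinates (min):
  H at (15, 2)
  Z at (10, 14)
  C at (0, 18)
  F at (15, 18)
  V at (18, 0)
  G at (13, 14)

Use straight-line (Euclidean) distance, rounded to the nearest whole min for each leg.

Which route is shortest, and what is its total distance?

(a): 13 + 3 + 15 + 25 + 15 + 16 = 87
(b): 16 + 15 + 25 + 16 + 3 + 12 = 87
(c): 4 + 25 + 11 + 3 + 4 + 16 = 63

Shortest is (c), total 63 min.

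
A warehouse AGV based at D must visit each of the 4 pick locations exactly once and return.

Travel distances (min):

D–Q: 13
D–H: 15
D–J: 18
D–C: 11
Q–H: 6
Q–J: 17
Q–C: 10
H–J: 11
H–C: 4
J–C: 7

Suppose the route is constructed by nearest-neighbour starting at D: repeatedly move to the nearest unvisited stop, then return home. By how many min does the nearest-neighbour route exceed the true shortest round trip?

The nearest-neighbour route is 8 min longer than optimal.

D: C=11, Q=13, H=15, J=18 ⇒ C
C: H=4, J=7, Q=10 ⇒ H
H: Q=6, J=11 ⇒ Q
Q: J=17 ⇒ J
NN route D → C → H → Q → J → D costs 56.
Optimal: D → Q → H → J → C → D costs 48 (by enumerating all 12 distinct tours).
Excess = 56 − 48 = 8.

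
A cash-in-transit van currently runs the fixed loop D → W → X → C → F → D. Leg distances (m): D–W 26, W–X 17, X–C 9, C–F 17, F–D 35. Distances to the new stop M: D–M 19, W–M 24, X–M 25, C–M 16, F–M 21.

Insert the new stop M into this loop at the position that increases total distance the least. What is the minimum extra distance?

Insertion cost between consecutive stops i–j is d(i,M) + d(M,j) − d(i,j):
  between D and W: 19 + 24 − 26 = 17
  between W and X: 24 + 25 − 17 = 32
  between X and C: 25 + 16 − 9 = 32
  between C and F: 16 + 21 − 17 = 20
  between F and D: 21 + 19 − 35 = 5
Cheapest insertion is between F and D, adding 5.
New total = 104 + 5 = 109.

Adding 5 m by placing M on the F–D leg.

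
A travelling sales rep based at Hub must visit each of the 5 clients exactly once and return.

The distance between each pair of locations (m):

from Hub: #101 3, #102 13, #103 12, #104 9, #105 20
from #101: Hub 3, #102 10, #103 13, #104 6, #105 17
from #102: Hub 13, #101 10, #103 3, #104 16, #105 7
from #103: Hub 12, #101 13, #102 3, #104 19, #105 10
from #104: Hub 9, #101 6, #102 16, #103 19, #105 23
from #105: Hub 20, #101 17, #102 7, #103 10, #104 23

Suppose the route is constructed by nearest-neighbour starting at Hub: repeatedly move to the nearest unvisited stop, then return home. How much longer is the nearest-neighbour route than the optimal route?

The nearest-neighbour route is 4 m longer than optimal.

Hub: #101=3, #104=9, #103=12, #102=13, #105=20 ⇒ #101
#101: #104=6, #102=10, #103=13, #105=17 ⇒ #104
#104: #102=16, #103=19, #105=23 ⇒ #102
#102: #103=3, #105=7 ⇒ #103
#103: #105=10 ⇒ #105
NN route Hub → #101 → #104 → #102 → #103 → #105 → Hub costs 58.
Optimal: Hub → #101 → #104 → #102 → #105 → #103 → Hub costs 54 (by enumerating all 60 distinct tours).
Excess = 58 − 54 = 4.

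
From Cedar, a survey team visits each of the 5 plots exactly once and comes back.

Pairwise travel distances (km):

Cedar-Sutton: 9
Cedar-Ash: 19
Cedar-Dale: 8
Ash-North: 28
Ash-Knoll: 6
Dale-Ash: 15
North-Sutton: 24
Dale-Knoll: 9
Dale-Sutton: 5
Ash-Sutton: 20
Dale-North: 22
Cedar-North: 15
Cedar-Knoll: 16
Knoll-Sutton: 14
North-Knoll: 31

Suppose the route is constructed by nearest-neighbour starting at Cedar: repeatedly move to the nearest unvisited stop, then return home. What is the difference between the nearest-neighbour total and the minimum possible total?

Excess over optimum: 4 km.

Cedar: Dale=8, Sutton=9, North=15, Knoll=16, Ash=19 ⇒ Dale
Dale: Sutton=5, Knoll=9, Ash=15, North=22 ⇒ Sutton
Sutton: Knoll=14, Ash=20, North=24 ⇒ Knoll
Knoll: Ash=6, North=31 ⇒ Ash
Ash: North=28 ⇒ North
NN route Cedar → Dale → Sutton → Knoll → Ash → North → Cedar costs 76.
Optimal: Cedar → North → Ash → Knoll → Dale → Sutton → Cedar costs 72 (by enumerating all 60 distinct tours).
Excess = 76 − 72 = 4.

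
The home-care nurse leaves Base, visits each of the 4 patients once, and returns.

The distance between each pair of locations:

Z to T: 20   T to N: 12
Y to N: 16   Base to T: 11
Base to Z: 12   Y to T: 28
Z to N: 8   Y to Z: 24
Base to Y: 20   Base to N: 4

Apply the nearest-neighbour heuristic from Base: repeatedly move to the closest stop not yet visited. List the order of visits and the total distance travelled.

80 along Base → N → Z → T → Y → Base.

At Base the remaining stops are N 4, T 11, Z 12, Y 20; go to N.
At N the remaining stops are Z 8, T 12, Y 16; go to Z.
At Z the remaining stops are T 20, Y 24; go to T.
At T the remaining stops are Y 28; go to Y.
Return Y→Base: 20.
Total = 4 + 8 + 20 + 28 + 20 = 80.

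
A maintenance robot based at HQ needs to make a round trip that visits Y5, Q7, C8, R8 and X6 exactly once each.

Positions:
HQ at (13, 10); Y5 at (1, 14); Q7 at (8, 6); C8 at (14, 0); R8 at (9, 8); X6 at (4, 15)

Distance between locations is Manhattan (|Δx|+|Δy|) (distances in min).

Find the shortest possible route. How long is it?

58 min — the shortest possible round trip.

There are 60 distinct closed tours to check (reversals are equivalent).
HQ → Y5 → Q7 → C8 → R8 → X6 → HQ: 16+15+12+13+12+14 = 82
HQ → Y5 → Q7 → C8 → X6 → R8 → HQ: 16+15+12+25+12+6 = 86
HQ → Y5 → Q7 → R8 → C8 → X6 → HQ: 16+15+3+13+25+14 = 86
HQ → Y5 → Q7 → R8 → X6 → C8 → HQ: 16+15+3+12+25+11 = 82
HQ → Y5 → Q7 → X6 → C8 → R8 → HQ: 16+15+13+25+13+6 = 88
HQ → Y5 → Q7 → X6 → R8 → C8 → HQ: 16+15+13+12+13+11 = 80
HQ → Y5 → C8 → Q7 → R8 → X6 → HQ: 16+27+12+3+12+14 = 84
HQ → Y5 → C8 → Q7 → X6 → R8 → HQ: 16+27+12+13+12+6 = 86
HQ → Y5 → C8 → R8 → Q7 → X6 → HQ: 16+27+13+3+13+14 = 86
HQ → Y5 → C8 → R8 → X6 → Q7 → HQ: 16+27+13+12+13+9 = 90
HQ → Y5 → C8 → X6 → Q7 → R8 → HQ: 16+27+25+13+3+6 = 90
HQ → Y5 → C8 → X6 → R8 → Q7 → HQ: 16+27+25+12+3+9 = 92
HQ → Y5 → R8 → Q7 → C8 → X6 → HQ: 16+14+3+12+25+14 = 84
HQ → Y5 → R8 → Q7 → X6 → C8 → HQ: 16+14+3+13+25+11 = 82
… (46 more)
HQ → Y5 → X6 → R8 → Q7 → C8 → HQ: 16+4+12+3+12+11 = 58  ← best
The minimum is 58.
One optimal route: HQ → Y5 → X6 → R8 → Q7 → C8 → HQ (or its reverse).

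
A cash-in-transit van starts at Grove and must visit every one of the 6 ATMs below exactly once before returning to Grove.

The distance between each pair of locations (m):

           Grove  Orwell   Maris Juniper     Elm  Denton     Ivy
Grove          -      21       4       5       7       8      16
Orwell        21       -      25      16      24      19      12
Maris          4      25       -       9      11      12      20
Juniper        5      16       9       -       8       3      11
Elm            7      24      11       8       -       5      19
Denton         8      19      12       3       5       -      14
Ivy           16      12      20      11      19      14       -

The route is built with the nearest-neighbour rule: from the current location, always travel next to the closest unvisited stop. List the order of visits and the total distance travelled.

Nearest-neighbour total = 73 m; route Grove → Maris → Juniper → Denton → Elm → Ivy → Orwell → Grove.

From Grove: distances to unvisited — Maris=4, Juniper=5, Elm=7, Denton=8, Ivy=16, Orwell=21. Nearest is Maris (4).
From Maris: distances to unvisited — Juniper=9, Elm=11, Denton=12, Ivy=20, Orwell=25. Nearest is Juniper (9).
From Juniper: distances to unvisited — Denton=3, Elm=8, Ivy=11, Orwell=16. Nearest is Denton (3).
From Denton: distances to unvisited — Elm=5, Ivy=14, Orwell=19. Nearest is Elm (5).
From Elm: distances to unvisited — Ivy=19, Orwell=24. Nearest is Ivy (19).
From Ivy: distances to unvisited — Orwell=12. Nearest is Orwell (12).
Return Orwell→Grove: 21.
Total = 4 + 9 + 3 + 5 + 19 + 12 + 21 = 73.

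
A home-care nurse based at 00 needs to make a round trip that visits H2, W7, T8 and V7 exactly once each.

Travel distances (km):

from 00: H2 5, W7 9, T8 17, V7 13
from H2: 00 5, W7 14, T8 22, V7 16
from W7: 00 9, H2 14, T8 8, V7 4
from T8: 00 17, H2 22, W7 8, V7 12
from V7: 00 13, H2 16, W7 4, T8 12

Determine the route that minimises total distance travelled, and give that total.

00-H2-W7-T8-V7-00: 5+14+8+12+13 = 52
00-H2-W7-V7-T8-00: 5+14+4+12+17 = 52
00-H2-T8-W7-V7-00: 5+22+8+4+13 = 52
00-H2-T8-V7-W7-00: 5+22+12+4+9 = 52
00-H2-V7-W7-T8-00: 5+16+4+8+17 = 50
00-H2-V7-T8-W7-00: 5+16+12+8+9 = 50
00-W7-H2-T8-V7-00: 9+14+22+12+13 = 70
00-W7-H2-V7-T8-00: 9+14+16+12+17 = 68
00-W7-T8-H2-V7-00: 9+8+22+16+13 = 68
00-W7-V7-H2-T8-00: 9+4+16+22+17 = 68
00-T8-H2-W7-V7-00: 17+22+14+4+13 = 70
00-T8-W7-H2-V7-00: 17+8+14+16+13 = 68
The minimum is 50.
One optimal route: 00 → H2 → V7 → W7 → T8 → 00 (or its reverse).

50 km — the shortest possible round trip.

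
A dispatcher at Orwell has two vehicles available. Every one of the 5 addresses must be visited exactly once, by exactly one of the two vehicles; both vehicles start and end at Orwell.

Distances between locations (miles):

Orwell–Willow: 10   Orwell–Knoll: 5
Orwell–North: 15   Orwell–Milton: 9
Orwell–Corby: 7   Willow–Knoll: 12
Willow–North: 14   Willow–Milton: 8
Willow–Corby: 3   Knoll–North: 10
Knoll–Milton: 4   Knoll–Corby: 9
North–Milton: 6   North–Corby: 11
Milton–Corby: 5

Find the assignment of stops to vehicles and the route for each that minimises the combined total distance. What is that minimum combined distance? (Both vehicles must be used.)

There are 2^4 − 1 = 15 ways to divide the 5 stops into two non-empty groups. For each, the best each vehicle can do is its own shortest tour through its group:
  {Willow} + {Knoll, North, Milton, Corby}: 20 + 33 = 53
  {Knoll} + {Willow, North, Milton, Corby}: 10 + 39 = 49
  {Willow, Knoll} + {North, Milton, Corby}: 27 + 33 = 60
  {North} + {Willow, Knoll, Milton, Corby}: 30 + 27 = 57
  {Willow, North} + {Knoll, Milton, Corby}: 39 + 21 = 60
  {Knoll, North} + {Willow, Milton, Corby}: 30 + 27 = 57
  … (15 splits in total)
Best: vehicle 1 Orwell → Knoll → Orwell = 10; vehicle 2 Orwell → Willow → Corby → North → Milton → Orwell = 39; combined 49.

49 miles — the smallest possible combined total.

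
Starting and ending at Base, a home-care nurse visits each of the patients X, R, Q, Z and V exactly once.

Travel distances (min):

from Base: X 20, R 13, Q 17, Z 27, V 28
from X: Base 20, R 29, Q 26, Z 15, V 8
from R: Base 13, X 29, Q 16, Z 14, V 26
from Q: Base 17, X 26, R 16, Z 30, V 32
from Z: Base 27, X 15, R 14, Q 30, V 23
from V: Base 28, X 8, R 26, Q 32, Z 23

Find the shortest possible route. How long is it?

There are 60 distinct closed tours to check (reversals are equivalent).
Base→X→R→Q→Z→V→Base: 20+29+16+30+23+28 = 146
Base→X→R→Q→V→Z→Base: 20+29+16+32+23+27 = 147
Base→X→R→Z→Q→V→Base: 20+29+14+30+32+28 = 153
Base→X→R→Z→V→Q→Base: 20+29+14+23+32+17 = 135
Base→X→R→V→Q→Z→Base: 20+29+26+32+30+27 = 164
Base→X→R→V→Z→Q→Base: 20+29+26+23+30+17 = 145
Base→X→Q→R→Z→V→Base: 20+26+16+14+23+28 = 127
Base→X→Q→R→V→Z→Base: 20+26+16+26+23+27 = 138
Base→X→Q→Z→R→V→Base: 20+26+30+14+26+28 = 144
Base→X→Q→Z→V→R→Base: 20+26+30+23+26+13 = 138
Base→X→Q→V→R→Z→Base: 20+26+32+26+14+27 = 145
Base→X→Q→V→Z→R→Base: 20+26+32+23+14+13 = 128
Base→X→Z→R→Q→V→Base: 20+15+14+16+32+28 = 125
Base→X→Z→R→V→Q→Base: 20+15+14+26+32+17 = 124
… (46 more)
Base→X→V→Z→R→Q→Base: 20+8+23+14+16+17 = 98  ← best
The minimum is 98.
One optimal route: Base → X → V → Z → R → Q → Base (or its reverse).

Minimum total distance: 98 min.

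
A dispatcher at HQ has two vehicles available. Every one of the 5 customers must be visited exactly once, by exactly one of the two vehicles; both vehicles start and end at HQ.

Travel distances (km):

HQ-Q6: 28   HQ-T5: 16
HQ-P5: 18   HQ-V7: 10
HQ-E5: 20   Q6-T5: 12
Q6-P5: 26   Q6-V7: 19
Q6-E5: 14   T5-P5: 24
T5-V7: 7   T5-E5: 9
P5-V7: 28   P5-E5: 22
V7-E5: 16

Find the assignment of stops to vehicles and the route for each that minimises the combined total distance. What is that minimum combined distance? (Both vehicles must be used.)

99 km — the smallest possible combined total.

Check every non-empty split of the stops between the two vehicles; for each half take its own optimal tour:
  {Q6} + {T5, P5, V7, E5}: 56 + 66 = 122
  {T5} + {Q6, P5, V7, E5}: 32 + 83 = 115
  {Q6, T5} + {P5, V7, E5}: 56 + 66 = 122
  {P5} + {Q6, T5, V7, E5}: 36 + 63 = 99
  {Q6, P5} + {T5, V7, E5}: 72 + 46 = 118
  {T5, P5} + {Q6, V7, E5}: 58 + 63 = 121
  … (15 splits in total)
Best: vehicle 1 HQ → P5 → HQ = 36; vehicle 2 HQ → V7 → T5 → Q6 → E5 → HQ = 63; combined 99.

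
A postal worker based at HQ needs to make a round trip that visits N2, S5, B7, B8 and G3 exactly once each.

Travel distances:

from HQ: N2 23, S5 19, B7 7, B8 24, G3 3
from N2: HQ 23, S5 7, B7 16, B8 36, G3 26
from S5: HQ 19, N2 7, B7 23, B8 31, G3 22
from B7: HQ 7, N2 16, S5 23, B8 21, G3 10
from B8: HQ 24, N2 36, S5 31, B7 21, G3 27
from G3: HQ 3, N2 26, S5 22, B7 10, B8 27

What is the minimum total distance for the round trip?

With 5 stops there are 5!/2 = 60 distinct round trips (a route and its reverse cost the same).
HQ - N2 - S5 - B7 - B8 - G3 - HQ: 23+7+23+21+27+3 = 104
HQ - N2 - S5 - B7 - G3 - B8 - HQ: 23+7+23+10+27+24 = 114
HQ - N2 - S5 - B8 - B7 - G3 - HQ: 23+7+31+21+10+3 = 95
HQ - N2 - S5 - B8 - G3 - B7 - HQ: 23+7+31+27+10+7 = 105
HQ - N2 - S5 - G3 - B7 - B8 - HQ: 23+7+22+10+21+24 = 107
HQ - N2 - S5 - G3 - B8 - B7 - HQ: 23+7+22+27+21+7 = 107
HQ - N2 - B7 - S5 - B8 - G3 - HQ: 23+16+23+31+27+3 = 123
HQ - N2 - B7 - S5 - G3 - B8 - HQ: 23+16+23+22+27+24 = 135
HQ - N2 - B7 - B8 - S5 - G3 - HQ: 23+16+21+31+22+3 = 116
HQ - N2 - B7 - B8 - G3 - S5 - HQ: 23+16+21+27+22+19 = 128
HQ - N2 - B7 - G3 - S5 - B8 - HQ: 23+16+10+22+31+24 = 126
HQ - N2 - B7 - G3 - B8 - S5 - HQ: 23+16+10+27+31+19 = 126
HQ - N2 - B8 - S5 - B7 - G3 - HQ: 23+36+31+23+10+3 = 126
HQ - N2 - B8 - S5 - G3 - B7 - HQ: 23+36+31+22+10+7 = 129
… (46 more)
HQ - B7 - N2 - S5 - B8 - G3 - HQ: 7+16+7+31+27+3 = 91  ← best
The minimum is 91.
One optimal route: HQ → B7 → N2 → S5 → B8 → G3 → HQ (or its reverse).

Shortest round trip = 91.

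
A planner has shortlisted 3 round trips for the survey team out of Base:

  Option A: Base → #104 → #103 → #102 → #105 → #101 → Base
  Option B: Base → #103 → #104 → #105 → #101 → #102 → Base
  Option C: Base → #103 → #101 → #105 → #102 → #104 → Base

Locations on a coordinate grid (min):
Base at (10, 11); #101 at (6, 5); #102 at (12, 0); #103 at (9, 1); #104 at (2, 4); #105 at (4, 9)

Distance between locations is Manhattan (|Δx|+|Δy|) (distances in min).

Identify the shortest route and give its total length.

Option A: 15 + 10 + 4 + 17 + 6 + 10 = 62
Option B: 11 + 10 + 7 + 6 + 11 + 13 = 58
Option C: 11 + 7 + 6 + 17 + 14 + 15 = 70

58 min — Option B is the shortest.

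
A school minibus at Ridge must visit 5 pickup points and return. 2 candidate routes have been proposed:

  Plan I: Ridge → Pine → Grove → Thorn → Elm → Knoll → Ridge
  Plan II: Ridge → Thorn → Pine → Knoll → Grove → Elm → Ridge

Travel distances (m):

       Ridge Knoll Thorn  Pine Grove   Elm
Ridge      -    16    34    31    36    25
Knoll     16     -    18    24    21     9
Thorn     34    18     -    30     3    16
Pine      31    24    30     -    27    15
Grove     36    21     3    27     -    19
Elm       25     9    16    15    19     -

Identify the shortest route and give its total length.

Plan I: 31 + 27 + 3 + 16 + 9 + 16 = 102
Plan II: 34 + 30 + 24 + 21 + 19 + 25 = 153

102 m — Plan I is the shortest.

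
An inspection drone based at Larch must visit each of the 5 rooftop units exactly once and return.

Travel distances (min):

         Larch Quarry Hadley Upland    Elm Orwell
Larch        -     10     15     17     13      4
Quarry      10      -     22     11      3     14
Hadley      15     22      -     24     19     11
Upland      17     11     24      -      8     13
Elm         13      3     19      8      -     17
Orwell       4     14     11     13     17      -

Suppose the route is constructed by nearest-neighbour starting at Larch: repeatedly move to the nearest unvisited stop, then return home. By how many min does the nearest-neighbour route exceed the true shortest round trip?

5 min longer than the optimal tour.

From Larch: Orwell=4, Quarry=10, Elm=13, Hadley=15, Upland=17 → choose Orwell (4).
From Orwell: Hadley=11, Upland=13, Quarry=14, Elm=17 → choose Hadley (11).
From Hadley: Elm=19, Quarry=22, Upland=24 → choose Elm (19).
From Elm: Quarry=3, Upland=8 → choose Quarry (3).
From Quarry: Upland=11 → choose Upland (11).
NN route Larch → Orwell → Hadley → Elm → Quarry → Upland → Larch costs 65.
Optimal: Larch → Quarry → Elm → Upland → Hadley → Orwell → Larch costs 60 (by enumerating all 60 distinct tours).
Excess = 65 − 60 = 5.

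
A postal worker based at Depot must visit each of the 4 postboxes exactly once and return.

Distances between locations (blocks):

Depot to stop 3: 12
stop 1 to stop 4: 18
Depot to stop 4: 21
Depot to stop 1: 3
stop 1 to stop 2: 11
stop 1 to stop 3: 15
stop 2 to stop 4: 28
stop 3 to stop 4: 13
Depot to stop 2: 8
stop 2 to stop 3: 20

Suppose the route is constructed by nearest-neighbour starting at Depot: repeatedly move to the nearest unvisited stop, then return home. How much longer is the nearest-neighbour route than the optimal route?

From Depot: stop 1=3, stop 2=8, stop 3=12, stop 4=21 → choose stop 1 (3).
From stop 1: stop 2=11, stop 3=15, stop 4=18 → choose stop 2 (11).
From stop 2: stop 3=20, stop 4=28 → choose stop 3 (20).
From stop 3: stop 4=13 → choose stop 4 (13).
NN route Depot → stop 1 → stop 2 → stop 3 → stop 4 → Depot costs 68.
Optimal: Depot → stop 1 → stop 4 → stop 3 → stop 2 → Depot costs 62 (by enumerating all 12 distinct tours).
Excess = 68 − 62 = 6.

The nearest-neighbour route is 6 blocks longer than optimal.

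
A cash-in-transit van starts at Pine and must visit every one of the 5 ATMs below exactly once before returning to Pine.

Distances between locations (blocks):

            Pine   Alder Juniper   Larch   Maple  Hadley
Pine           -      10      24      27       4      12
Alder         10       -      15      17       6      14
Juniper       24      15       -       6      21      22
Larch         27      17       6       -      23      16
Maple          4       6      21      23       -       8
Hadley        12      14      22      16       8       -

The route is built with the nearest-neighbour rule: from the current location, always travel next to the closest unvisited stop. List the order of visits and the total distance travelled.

70 blocks along Pine → Maple → Alder → Hadley → Larch → Juniper → Pine.

From Pine: distances to unvisited — Maple=4, Alder=10, Hadley=12, Juniper=24, Larch=27. Nearest is Maple (4).
From Maple: distances to unvisited — Alder=6, Hadley=8, Juniper=21, Larch=23. Nearest is Alder (6).
From Alder: distances to unvisited — Hadley=14, Juniper=15, Larch=17. Nearest is Hadley (14).
From Hadley: distances to unvisited — Larch=16, Juniper=22. Nearest is Larch (16).
From Larch: distances to unvisited — Juniper=6. Nearest is Juniper (6).
Return Juniper→Pine: 24.
Total = 4 + 6 + 14 + 16 + 6 + 24 = 70.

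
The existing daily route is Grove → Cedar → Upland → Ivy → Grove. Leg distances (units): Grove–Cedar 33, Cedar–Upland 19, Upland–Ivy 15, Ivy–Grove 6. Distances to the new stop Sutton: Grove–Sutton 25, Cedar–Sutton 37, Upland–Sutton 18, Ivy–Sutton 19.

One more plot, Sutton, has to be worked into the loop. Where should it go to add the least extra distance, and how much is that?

Insertion cost between consecutive stops i–j is d(i,Sutton) + d(Sutton,j) − d(i,j):
  between Grove and Cedar: 25 + 37 − 33 = 29
  between Cedar and Upland: 37 + 18 − 19 = 36
  between Upland and Ivy: 18 + 19 − 15 = 22
  between Ivy and Grove: 19 + 25 − 6 = 38
Cheapest insertion is between Upland and Ivy, adding 22.
New total = 73 + 22 = 95.

+22 — insert Sutton between Upland and Ivy.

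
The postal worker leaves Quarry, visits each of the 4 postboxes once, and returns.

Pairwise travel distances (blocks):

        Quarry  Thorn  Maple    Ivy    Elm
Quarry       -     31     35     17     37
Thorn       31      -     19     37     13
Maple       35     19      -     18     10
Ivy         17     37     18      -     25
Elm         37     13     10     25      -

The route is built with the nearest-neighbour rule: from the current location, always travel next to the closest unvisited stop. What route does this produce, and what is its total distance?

Quarry → [Ivy:17 / Thorn:31 / Maple:35 / Elm:37] → Ivy (17)
Ivy → [Maple:18 / Elm:25 / Thorn:37] → Maple (18)
Maple → [Elm:10 / Thorn:19] → Elm (10)
Elm → [Thorn:13] → Thorn (13)
Return Thorn→Quarry: 31.
Total = 17 + 18 + 10 + 13 + 31 = 89.

Nearest-neighbour total = 89 blocks; route Quarry → Ivy → Maple → Elm → Thorn → Quarry.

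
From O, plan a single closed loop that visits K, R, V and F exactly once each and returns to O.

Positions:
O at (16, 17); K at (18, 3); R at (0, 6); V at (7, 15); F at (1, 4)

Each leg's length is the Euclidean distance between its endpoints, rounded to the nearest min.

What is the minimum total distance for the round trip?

O→K→R→V→F→O: 14+18+11+13+20 = 76
O→K→R→F→V→O: 14+18+2+13+9 = 56
O→K→V→R→F→O: 14+16+11+2+20 = 63
O→K→V→F→R→O: 14+16+13+2+19 = 64
O→K→F→R→V→O: 14+17+2+11+9 = 53
O→K→F→V→R→O: 14+17+13+11+19 = 74
O→R→K→V→F→O: 19+18+16+13+20 = 86
O→R→K→F→V→O: 19+18+17+13+9 = 76
O→R→V→K→F→O: 19+11+16+17+20 = 83
O→R→F→K→V→O: 19+2+17+16+9 = 63
O→V→K→R→F→O: 9+16+18+2+20 = 65
O→V→R→K→F→O: 9+11+18+17+20 = 75
The minimum is 53.
One optimal route: O → K → F → R → V → O (or its reverse).

Shortest round trip = 53 min.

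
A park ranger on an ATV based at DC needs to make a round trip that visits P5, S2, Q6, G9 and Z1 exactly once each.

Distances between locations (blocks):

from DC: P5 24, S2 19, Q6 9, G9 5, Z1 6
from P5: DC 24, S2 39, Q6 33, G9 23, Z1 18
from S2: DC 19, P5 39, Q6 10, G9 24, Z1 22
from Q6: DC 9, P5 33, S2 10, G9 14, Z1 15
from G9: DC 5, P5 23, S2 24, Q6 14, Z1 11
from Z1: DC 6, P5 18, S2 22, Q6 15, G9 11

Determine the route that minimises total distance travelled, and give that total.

87 blocks — the shortest possible round trip.

There are 60 distinct closed tours to check (reversals are equivalent).
DC-P5-S2-Q6-G9-Z1-DC: 24+39+10+14+11+6 = 104
DC-P5-S2-Q6-Z1-G9-DC: 24+39+10+15+11+5 = 104
DC-P5-S2-G9-Q6-Z1-DC: 24+39+24+14+15+6 = 122
DC-P5-S2-G9-Z1-Q6-DC: 24+39+24+11+15+9 = 122
DC-P5-S2-Z1-Q6-G9-DC: 24+39+22+15+14+5 = 119
DC-P5-S2-Z1-G9-Q6-DC: 24+39+22+11+14+9 = 119
DC-P5-Q6-S2-G9-Z1-DC: 24+33+10+24+11+6 = 108
DC-P5-Q6-S2-Z1-G9-DC: 24+33+10+22+11+5 = 105
DC-P5-Q6-G9-S2-Z1-DC: 24+33+14+24+22+6 = 123
DC-P5-Q6-G9-Z1-S2-DC: 24+33+14+11+22+19 = 123
DC-P5-Q6-Z1-S2-G9-DC: 24+33+15+22+24+5 = 123
DC-P5-Q6-Z1-G9-S2-DC: 24+33+15+11+24+19 = 126
DC-P5-G9-S2-Q6-Z1-DC: 24+23+24+10+15+6 = 102
DC-P5-G9-S2-Z1-Q6-DC: 24+23+24+22+15+9 = 117
… (46 more)
DC-Q6-S2-Z1-P5-G9-DC: 9+10+22+18+23+5 = 87  ← best
The minimum is 87.
One optimal route: DC → Q6 → S2 → Z1 → P5 → G9 → DC (or its reverse).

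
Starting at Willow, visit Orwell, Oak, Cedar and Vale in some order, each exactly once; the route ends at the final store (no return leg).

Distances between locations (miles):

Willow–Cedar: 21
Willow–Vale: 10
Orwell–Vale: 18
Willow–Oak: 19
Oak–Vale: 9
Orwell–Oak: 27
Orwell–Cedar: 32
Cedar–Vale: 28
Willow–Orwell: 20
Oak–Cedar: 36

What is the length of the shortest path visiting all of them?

There are 4! = 24 possible orderings.
Willow→Orwell→Oak→Cedar→Vale: 20+27+36+28 = 111
Willow→Orwell→Oak→Vale→Cedar: 20+27+9+28 = 84
Willow→Orwell→Cedar→Oak→Vale: 20+32+36+9 = 97
Willow→Orwell→Cedar→Vale→Oak: 20+32+28+9 = 89
Willow→Orwell→Vale→Oak→Cedar: 20+18+9+36 = 83
Willow→Orwell→Vale→Cedar→Oak: 20+18+28+36 = 102
Willow→Oak→Orwell→Cedar→Vale: 19+27+32+28 = 106
Willow→Oak→Orwell→Vale→Cedar: 19+27+18+28 = 92
Willow→Oak→Cedar→Orwell→Vale: 19+36+32+18 = 105
Willow→Oak→Cedar→Vale→Orwell: 19+36+28+18 = 101
Willow→Oak→Vale→Orwell→Cedar: 19+9+18+32 = 78
Willow→Oak→Vale→Cedar→Orwell: 19+9+28+32 = 88
Willow→Cedar→Orwell→Oak→Vale: 21+32+27+9 = 89
Willow→Cedar→Orwell→Vale→Oak: 21+32+18+9 = 80
… (10 more)
The minimum is 78.
One shortest path: Willow → Oak → Vale → Orwell → Cedar.

Minimum one-way distance = 78 miles.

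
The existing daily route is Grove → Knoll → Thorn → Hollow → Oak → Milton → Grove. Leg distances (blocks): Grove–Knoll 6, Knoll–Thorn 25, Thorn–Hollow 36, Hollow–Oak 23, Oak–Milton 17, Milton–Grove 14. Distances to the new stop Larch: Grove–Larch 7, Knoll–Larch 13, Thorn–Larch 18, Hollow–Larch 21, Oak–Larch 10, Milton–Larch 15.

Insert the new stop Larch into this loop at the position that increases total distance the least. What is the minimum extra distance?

Insertion cost between consecutive stops i–j is d(i,Larch) + d(Larch,j) − d(i,j):
  between Grove and Knoll: 7 + 13 − 6 = 14
  between Knoll and Thorn: 13 + 18 − 25 = 6
  between Thorn and Hollow: 18 + 21 − 36 = 3
  between Hollow and Oak: 21 + 10 − 23 = 8
  between Oak and Milton: 10 + 15 − 17 = 8
  between Milton and Grove: 15 + 7 − 14 = 8
Cheapest insertion is between Thorn and Hollow, adding 3.
New total = 121 + 3 = 124.

Adding 3 blocks by placing Larch on the Thorn–Hollow leg.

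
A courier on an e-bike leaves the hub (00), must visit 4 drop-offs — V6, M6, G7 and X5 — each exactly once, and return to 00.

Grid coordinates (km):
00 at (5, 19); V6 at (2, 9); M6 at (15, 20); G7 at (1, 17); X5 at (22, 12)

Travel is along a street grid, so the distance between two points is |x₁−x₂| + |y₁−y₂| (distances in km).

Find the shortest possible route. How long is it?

There are 12 distinct closed tours to check (reversals are equivalent).
00 - V6 - M6 - G7 - X5 - 00: 13+24+17+26+24 = 104
00 - V6 - M6 - X5 - G7 - 00: 13+24+15+26+6 = 84
00 - V6 - G7 - M6 - X5 - 00: 13+9+17+15+24 = 78
00 - V6 - G7 - X5 - M6 - 00: 13+9+26+15+11 = 74
00 - V6 - X5 - M6 - G7 - 00: 13+23+15+17+6 = 74
00 - V6 - X5 - G7 - M6 - 00: 13+23+26+17+11 = 90
00 - M6 - V6 - G7 - X5 - 00: 11+24+9+26+24 = 94
00 - M6 - V6 - X5 - G7 - 00: 11+24+23+26+6 = 90
00 - M6 - G7 - V6 - X5 - 00: 11+17+9+23+24 = 84
00 - M6 - X5 - V6 - G7 - 00: 11+15+23+9+6 = 64
00 - G7 - V6 - M6 - X5 - 00: 6+9+24+15+24 = 78
00 - G7 - M6 - V6 - X5 - 00: 6+17+24+23+24 = 94
The minimum is 64.
One optimal route: 00 → M6 → X5 → V6 → G7 → 00 (or its reverse).

64 km — the shortest possible round trip.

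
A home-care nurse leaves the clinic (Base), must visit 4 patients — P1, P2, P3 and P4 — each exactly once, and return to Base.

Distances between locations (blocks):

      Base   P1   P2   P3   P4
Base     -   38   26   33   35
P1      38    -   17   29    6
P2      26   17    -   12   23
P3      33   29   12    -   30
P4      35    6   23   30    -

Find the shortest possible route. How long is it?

Minimum total distance: 103 blocks.

Base → P1 → P2 → P3 → P4 → Base: 38+17+12+30+35 = 132
Base → P1 → P2 → P4 → P3 → Base: 38+17+23+30+33 = 141
Base → P1 → P3 → P2 → P4 → Base: 38+29+12+23+35 = 137
Base → P1 → P3 → P4 → P2 → Base: 38+29+30+23+26 = 146
Base → P1 → P4 → P2 → P3 → Base: 38+6+23+12+33 = 112
Base → P1 → P4 → P3 → P2 → Base: 38+6+30+12+26 = 112
Base → P2 → P1 → P3 → P4 → Base: 26+17+29+30+35 = 137
Base → P2 → P1 → P4 → P3 → Base: 26+17+6+30+33 = 112
Base → P2 → P3 → P1 → P4 → Base: 26+12+29+6+35 = 108
Base → P2 → P4 → P1 → P3 → Base: 26+23+6+29+33 = 117
Base → P3 → P1 → P2 → P4 → Base: 33+29+17+23+35 = 137
Base → P3 → P2 → P1 → P4 → Base: 33+12+17+6+35 = 103
The minimum is 103.
One optimal route: Base → P3 → P2 → P1 → P4 → Base (or its reverse).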